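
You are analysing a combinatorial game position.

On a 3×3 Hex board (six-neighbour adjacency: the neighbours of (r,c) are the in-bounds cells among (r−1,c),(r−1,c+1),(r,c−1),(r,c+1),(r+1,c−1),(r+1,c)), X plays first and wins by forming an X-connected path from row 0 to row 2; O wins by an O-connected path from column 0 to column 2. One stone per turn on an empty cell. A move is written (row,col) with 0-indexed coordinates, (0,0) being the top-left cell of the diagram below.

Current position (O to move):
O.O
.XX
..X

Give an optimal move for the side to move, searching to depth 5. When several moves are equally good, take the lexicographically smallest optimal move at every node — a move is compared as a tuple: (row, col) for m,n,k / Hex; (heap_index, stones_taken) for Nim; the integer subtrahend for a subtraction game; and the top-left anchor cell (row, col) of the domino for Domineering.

O's best at [O.O/.XX/..X]: (0,1)

p1 O@[O.O/.XX/..X]: (0,1)[OOO/.XX/..X]+1* (1,0)[O.O/OXX/..X]-1 (2,0)[O.O/.XX/O.X]-1 (2,1)[O.O/.XX/.OX]-1
p2 X@[OOO/.XX/..X] terminal -1; root [O.O/.XX/..X] d5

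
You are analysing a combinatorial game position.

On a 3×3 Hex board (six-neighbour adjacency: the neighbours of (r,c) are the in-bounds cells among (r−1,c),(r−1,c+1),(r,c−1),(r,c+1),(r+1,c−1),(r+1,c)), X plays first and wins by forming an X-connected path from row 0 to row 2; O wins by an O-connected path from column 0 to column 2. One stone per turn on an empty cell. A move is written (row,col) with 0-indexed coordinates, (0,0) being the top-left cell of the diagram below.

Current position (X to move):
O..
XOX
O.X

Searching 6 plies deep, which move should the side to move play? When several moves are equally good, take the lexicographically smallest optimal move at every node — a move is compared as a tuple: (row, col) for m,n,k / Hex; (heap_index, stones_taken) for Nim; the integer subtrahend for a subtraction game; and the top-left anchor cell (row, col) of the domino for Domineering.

ply 1, X at O../XOX/O.X | (0,1)=-1→OX./XOX/O.X; (0,2)=+1→O.X/XOX/O.X*; (2,1)=-1→O../XOX/OXX
ply 2: O.X/XOX/O.X is terminal -1 (O); from O../XOX/O.X depth 6

X's best at [O../XOX/O.X]: (0,2)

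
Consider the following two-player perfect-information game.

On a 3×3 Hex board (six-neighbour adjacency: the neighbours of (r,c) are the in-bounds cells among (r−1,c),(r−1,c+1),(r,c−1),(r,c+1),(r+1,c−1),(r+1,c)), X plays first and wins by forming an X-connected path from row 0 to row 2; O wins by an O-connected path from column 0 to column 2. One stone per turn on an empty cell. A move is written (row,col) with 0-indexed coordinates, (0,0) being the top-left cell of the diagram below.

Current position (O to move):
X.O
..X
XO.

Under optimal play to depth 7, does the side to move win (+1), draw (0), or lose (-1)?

p1 O@[X.O/..X/XO.]: (0,1)[XOO/..X/XO.]-1 (1,0)[X.O/O.X/XO.]+1* (1,1)[X.O/.OX/XO.]-1 (2,2)[X.O/..X/XOO]-1
p2 X@[X.O/O.X/XO.]: (0,1)[XXO/O.X/XO.]-1* (1,1)[X.O/OXX/XO.]-1 (2,2)[X.O/O.X/XOX]-1
p3 O@[XXO/O.X/XO.]: (1,1)[XXO/OOX/XO.]+1* (2,2)[XXO/O.X/XOO]-1
p4 X@[XXO/OOX/XO.] terminal -1; root [X.O/..X/XO.] d7

value(X.O/..X/XO., O) = +1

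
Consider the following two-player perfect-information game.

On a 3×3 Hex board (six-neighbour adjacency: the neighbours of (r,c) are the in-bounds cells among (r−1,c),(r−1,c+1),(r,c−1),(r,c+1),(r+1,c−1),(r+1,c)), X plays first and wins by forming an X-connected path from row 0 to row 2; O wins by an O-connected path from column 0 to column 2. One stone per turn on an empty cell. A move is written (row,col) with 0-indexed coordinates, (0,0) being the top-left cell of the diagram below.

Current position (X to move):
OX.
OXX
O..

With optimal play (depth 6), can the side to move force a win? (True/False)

X winning at [OX./OXX/O..]: True

p1 X@[OX./OXX/O..]: (0,2)[OXX/OXX/O..]+1* (2,1)[OX./OXX/OX.]+1 (2,2)[OX./OXX/O.X]+1
p2 O@[OXX/OXX/O..]: (2,1)[OXX/OXX/OO.]-1* (2,2)[OXX/OXX/O.O]-1
p3 X@[OXX/OXX/OO.]: (2,2)[OXX/OXX/OOX]+1*
p4 O@[OXX/OXX/OOX] terminal -1; root [OX./OXX/O..] d6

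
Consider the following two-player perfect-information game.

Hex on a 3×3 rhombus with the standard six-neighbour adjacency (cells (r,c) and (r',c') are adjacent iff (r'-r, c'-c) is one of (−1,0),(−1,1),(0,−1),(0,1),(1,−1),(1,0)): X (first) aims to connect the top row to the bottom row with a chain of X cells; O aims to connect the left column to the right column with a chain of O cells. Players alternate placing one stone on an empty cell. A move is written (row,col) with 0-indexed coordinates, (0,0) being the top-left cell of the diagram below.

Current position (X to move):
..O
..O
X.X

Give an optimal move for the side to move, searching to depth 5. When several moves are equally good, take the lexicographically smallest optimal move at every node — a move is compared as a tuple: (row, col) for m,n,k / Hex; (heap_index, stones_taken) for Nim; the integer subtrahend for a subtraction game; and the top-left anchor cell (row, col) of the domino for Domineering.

[..O/..O/X.X] X move#1: (0,0):-1/X.O/..O/X.X, (0,1):+1/.XO/..O/X.X*, (1,0):+1/..O/X.O/X.X, (1,1):-1/..O/.XO/X.X, (2,1):-1/..O/..O/XXX
[.XO/..O/X.X] O move#2: (0,0):-1/OXO/..O/X.X*, (1,0):-1/.XO/O.O/X.X, (1,1):-1/.XO/.OO/X.X, (2,1):-1/.XO/..O/XOX
[OXO/..O/X.X] X move#3: (1,0):+1/OXO/X.O/X.X*, (1,1):+1/OXO/.XO/X.X, (2,1):+1/OXO/..O/XXX
[OXO/X.O/X.X] end (terminal -1, O#4); searched ..O/..O/X.X to 5

X's best at [..O/..O/X.X]: (0,1)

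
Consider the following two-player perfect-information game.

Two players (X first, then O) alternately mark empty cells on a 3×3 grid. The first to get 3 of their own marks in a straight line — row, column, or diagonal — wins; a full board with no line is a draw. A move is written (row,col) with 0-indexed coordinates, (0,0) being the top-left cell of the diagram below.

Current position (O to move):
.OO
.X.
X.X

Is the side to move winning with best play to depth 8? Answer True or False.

[.OO/.X./X.X] O move#1: (0,0):+1/OOO/.X./X.X*, (1,0):-1/.OO/OX./X.X, (1,2):-1/.OO/.XO/X.X, (2,1):-1/.OO/.X./XOX
[OOO/.X./X.X] end (terminal -1, X#2); searched .OO/.X./X.X to 8

O winning at [.OO/.X./X.X]: True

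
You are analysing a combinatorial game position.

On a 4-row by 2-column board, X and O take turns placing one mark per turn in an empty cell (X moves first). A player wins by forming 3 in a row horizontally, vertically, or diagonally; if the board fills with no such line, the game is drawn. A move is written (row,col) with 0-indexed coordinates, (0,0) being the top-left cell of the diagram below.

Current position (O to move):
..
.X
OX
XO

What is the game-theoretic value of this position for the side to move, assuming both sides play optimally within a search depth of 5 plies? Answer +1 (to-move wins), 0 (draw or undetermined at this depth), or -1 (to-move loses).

value(../.X/OX/XO, O) = 0

p1 O@[../.X/OX/XO]: (0,0)[O./.X/OX/XO]-1 (0,1)[.O/.X/OX/XO]+0* (1,0)[../OX/OX/XO]-1
p2 X@[.O/.X/OX/XO]: (0,0)[XO/.X/OX/XO]+0* (1,0)[.O/XX/OX/XO]+0
p3 O@[XO/.X/OX/XO]: (1,0)[XO/OX/OX/XO]+0*
p4 X@[XO/OX/OX/XO] terminal +0; root [../.X/OX/XO] d5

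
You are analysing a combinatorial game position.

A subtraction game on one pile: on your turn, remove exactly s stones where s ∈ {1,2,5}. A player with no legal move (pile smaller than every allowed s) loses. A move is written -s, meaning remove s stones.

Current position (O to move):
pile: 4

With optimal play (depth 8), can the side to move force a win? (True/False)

O winning at [4]: True

[4] O move#1: -1:+1/3*, -2:-1/2
[3] X move#2: -1:-1/2*, -2:-1/1
[2] O move#3: -1:-1/1, -2:+1/0*
[0] end (terminal -1, X#4); searched 4 to 8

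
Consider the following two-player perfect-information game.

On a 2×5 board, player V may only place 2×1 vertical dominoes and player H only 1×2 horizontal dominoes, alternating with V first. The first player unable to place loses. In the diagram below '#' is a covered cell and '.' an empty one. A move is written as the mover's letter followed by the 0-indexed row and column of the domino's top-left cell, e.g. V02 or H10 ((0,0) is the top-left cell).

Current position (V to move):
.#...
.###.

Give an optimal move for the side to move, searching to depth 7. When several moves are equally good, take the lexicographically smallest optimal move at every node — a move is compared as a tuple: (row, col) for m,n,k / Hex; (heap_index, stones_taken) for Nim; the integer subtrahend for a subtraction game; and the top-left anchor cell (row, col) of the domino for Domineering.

V's best at [.#.../.###.]: V04

p1 V@[.#.../.###.]: V00[##.../####.]-1 V04[.#..#/.####]+1*
p2 H@[.#..#/.####]: H02[.####/.####]-1*
p3 V@[.####/.####]: V00[#####/#####]+1*
p4 H@[#####/#####] terminal -1; root [.#.../.###.] d7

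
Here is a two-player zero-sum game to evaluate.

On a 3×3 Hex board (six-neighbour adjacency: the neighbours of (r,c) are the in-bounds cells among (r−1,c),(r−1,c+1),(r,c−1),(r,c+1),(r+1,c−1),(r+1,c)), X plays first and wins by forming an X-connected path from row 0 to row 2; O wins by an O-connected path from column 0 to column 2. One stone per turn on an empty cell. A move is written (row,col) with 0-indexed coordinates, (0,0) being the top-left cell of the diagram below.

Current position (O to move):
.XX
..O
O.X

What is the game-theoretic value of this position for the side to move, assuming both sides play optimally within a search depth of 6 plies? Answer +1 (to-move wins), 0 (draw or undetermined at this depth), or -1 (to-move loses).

value(.XX/..O/O.X, O) = +1

p1 O@[.XX/..O/O.X]: (0,0)[OXX/..O/O.X]+1* (1,0)[.XX/O.O/O.X]+1 (1,1)[.XX/.OO/O.X]+1 (2,1)[.XX/..O/OOX]+1
p2 X@[OXX/..O/O.X]: (1,0)[OXX/X.O/O.X]-1* (1,1)[OXX/.XO/O.X]-1 (2,1)[OXX/..O/OXX]-1
p3 O@[OXX/X.O/O.X]: (1,1)[OXX/XOO/O.X]+1* (2,1)[OXX/X.O/OOX]+1
p4 X@[OXX/XOO/O.X] terminal -1; root [.XX/..O/O.X] d6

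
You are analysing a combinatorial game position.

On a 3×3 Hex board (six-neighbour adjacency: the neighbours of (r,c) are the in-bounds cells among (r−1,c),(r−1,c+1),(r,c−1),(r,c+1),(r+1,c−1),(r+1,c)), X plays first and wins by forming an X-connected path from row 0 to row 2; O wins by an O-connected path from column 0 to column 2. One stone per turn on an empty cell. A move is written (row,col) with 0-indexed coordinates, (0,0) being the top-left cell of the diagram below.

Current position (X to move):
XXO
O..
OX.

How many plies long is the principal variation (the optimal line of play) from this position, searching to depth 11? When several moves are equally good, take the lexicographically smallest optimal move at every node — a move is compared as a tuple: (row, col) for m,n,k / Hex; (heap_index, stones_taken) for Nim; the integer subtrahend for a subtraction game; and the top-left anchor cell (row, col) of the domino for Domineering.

[XXO/O../OX.] X move#1: (1,1):+1/XXO/OX./OX.*, (1,2):-1/XXO/O.X/OX., (2,2):-1/XXO/O../OXX
[XXO/OX./OX.] end (terminal -1, O#2); searched XXO/O../OX. to 11

PV length from [XXO/O../OX.]: 1 ply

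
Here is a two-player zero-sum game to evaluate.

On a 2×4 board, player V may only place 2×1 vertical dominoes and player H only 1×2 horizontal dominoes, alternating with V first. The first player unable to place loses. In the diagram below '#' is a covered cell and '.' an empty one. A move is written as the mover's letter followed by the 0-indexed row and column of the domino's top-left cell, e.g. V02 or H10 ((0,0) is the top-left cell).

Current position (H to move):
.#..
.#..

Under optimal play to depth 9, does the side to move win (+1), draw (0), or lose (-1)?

value(.#../.#.., H) = +1

[.#../.#..] H move#1: H02:+1/.###/.#..*, H12:+1/.#../.###
[.###/.#..] V move#2: V00:-1/####/##..*
[####/##..] H move#3: H12:+1/####/####*
[####/####] end (terminal -1, V#4); searched .#../.#.. to 9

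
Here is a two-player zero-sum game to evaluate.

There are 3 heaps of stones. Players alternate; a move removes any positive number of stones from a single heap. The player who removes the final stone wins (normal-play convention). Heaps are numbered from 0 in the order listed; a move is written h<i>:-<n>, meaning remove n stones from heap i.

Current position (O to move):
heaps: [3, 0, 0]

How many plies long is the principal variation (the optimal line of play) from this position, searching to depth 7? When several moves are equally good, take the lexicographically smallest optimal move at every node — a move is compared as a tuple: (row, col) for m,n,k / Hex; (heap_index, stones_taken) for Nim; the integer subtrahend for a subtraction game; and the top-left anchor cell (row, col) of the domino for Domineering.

p1 O@[(3,0,0)]: h0:-1[(2,0,0)]-1 h0:-2[(1,0,0)]-1 h0:-3[(0,0,0)]+1*
p2 X@[(0,0,0)] terminal -1; root [(3,0,0)] d7

PV length from [(3,0,0)]: 1 ply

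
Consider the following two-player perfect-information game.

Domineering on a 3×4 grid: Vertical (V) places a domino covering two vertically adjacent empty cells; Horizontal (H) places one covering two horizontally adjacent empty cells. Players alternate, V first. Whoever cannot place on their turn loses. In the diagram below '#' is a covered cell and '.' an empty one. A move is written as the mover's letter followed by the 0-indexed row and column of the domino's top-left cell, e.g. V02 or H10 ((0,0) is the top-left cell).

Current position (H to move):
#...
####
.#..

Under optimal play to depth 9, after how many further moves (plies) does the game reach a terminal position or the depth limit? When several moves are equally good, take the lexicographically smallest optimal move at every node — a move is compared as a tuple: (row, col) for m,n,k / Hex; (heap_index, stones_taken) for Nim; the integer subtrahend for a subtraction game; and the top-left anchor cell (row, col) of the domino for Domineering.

ply 1, H at #.../####/.#.. | H01=+1→###./####/.#..*; H02=+1→#.##/####/.#..; H22=+1→#.../####/.###
ply 2: ###./####/.#.. is terminal -1 (V); from #.../####/.#.. depth 9

PV length from [#.../####/.#..]: 1 ply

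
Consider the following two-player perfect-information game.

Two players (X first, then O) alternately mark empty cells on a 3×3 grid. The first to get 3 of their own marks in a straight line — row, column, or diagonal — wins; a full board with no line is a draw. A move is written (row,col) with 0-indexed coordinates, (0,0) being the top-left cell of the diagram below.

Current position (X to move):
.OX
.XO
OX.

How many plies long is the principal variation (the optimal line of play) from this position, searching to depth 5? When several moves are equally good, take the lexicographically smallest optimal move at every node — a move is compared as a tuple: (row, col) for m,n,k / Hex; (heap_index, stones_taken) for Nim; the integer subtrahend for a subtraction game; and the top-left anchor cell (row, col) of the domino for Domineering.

p1 X@[.OX/.XO/OX.]: (0,0)[XOX/.XO/OX.]+0* (1,0)[.OX/XXO/OX.]+0 (2,2)[.OX/.XO/OXX]+0
p2 O@[XOX/.XO/OX.]: (1,0)[XOX/OXO/OX.]-1 (2,2)[XOX/.XO/OXO]+0*
p3 X@[XOX/.XO/OXO]: (1,0)[XOX/XXO/OXO]+0*
p4 O@[XOX/XXO/OXO] terminal +0; root [.OX/.XO/OX.] d5

PV length from [.OX/.XO/OX.]: 3 plies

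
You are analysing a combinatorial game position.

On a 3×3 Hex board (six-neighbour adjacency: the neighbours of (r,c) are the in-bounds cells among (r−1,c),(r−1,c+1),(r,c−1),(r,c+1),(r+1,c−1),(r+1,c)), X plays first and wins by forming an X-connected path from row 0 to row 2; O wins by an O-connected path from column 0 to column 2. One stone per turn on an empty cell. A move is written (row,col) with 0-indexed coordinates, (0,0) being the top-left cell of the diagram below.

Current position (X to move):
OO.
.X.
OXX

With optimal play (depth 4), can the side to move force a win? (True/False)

[OO./.X./OXX] X move#1: (0,2):+1/OOX/.X./OXX*, (1,0):-1/OO./XX./OXX, (1,2):-1/OO./.XX/OXX
[OOX/.X./OXX] end (terminal -1, O#2); searched OO./.X./OXX to 4

X winning at [OO./.X./OXX]: True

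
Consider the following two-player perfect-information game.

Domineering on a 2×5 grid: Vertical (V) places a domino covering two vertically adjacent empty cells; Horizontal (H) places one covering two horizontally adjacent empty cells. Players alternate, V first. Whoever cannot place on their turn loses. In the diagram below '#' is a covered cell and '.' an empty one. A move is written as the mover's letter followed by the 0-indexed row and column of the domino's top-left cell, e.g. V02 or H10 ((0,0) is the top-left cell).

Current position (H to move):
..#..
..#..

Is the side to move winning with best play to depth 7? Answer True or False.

H winning at [..#../..#..]: False

[..#../..#..] H move#1: H00:-1/###../..#..*, H03:-1/..###/..#.., H10:-1/..#../###.., H13:-1/..#../..###
[###../..#..] V move#2: V03:+1/####./..##.*, V04:+1/###.#/..#.#
[####./..##.] H move#3: H10:-1/####./####.*
[####./####.] V move#4: V04:+1/#####/#####*
[#####/#####] end (terminal -1, H#5); searched ..#../..#.. to 7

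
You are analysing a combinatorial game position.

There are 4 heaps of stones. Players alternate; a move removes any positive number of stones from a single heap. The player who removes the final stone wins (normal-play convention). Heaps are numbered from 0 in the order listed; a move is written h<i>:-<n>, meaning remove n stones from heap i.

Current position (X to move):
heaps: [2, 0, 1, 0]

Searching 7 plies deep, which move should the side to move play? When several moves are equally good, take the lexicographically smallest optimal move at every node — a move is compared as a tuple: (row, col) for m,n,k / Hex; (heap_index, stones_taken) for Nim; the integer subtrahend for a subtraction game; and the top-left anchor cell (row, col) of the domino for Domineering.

X's best at [(2,0,1,0)]: h0:-1

ply 1, X at (2,0,1,0) | h0:-1=+1→(1,0,1,0)*; h0:-2=-1→(0,0,1,0); h2:-1=-1→(2,0,0,0)
ply 2, O at (1,0,1,0) | h0:-1=-1→(0,0,1,0)*; h2:-1=-1→(1,0,0,0)
ply 3, X at (0,0,1,0) | h2:-1=+1→(0,0,0,0)*
ply 4: (0,0,0,0) is terminal -1 (O); from (2,0,1,0) depth 7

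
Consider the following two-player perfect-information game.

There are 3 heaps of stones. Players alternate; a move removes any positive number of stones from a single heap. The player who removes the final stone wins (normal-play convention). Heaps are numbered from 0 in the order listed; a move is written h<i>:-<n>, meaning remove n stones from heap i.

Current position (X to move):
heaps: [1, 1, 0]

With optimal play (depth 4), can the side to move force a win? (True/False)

p1 X@[(1,1,0)]: h0:-1[(0,1,0)]-1* h1:-1[(1,0,0)]-1
p2 O@[(0,1,0)]: h1:-1[(0,0,0)]+1*
p3 X@[(0,0,0)] terminal -1; root [(1,1,0)] d4

X winning at [(1,1,0)]: False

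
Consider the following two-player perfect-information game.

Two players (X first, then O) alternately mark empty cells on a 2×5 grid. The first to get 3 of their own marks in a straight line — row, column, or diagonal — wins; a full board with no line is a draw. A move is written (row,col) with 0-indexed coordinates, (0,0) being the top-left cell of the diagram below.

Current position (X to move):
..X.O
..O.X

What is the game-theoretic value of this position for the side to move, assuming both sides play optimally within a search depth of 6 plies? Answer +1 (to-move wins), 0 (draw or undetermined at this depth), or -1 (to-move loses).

ply 1, X at ..X.O/..O.X | (0,0)=+0→X.X.O/..O.X; (0,1)=+1→.XX.O/..O.X*; (0,3)=+0→..XXO/..O.X; (1,0)=+0→..X.O/X.O.X; (1,1)=+0→..X.O/.XO.X; (1,3)=+0→..X.O/..OXX
ply 2, O at .XX.O/..O.X | (0,0)=-1→OXX.O/..O.X*; (0,3)=-1→.XXOO/..O.X; (1,0)=-1→.XX.O/O.O.X; (1,1)=-1→.XX.O/.OO.X; (1,3)=-1→.XX.O/..OOX
ply 3, X at OXX.O/..O.X | (0,3)=+1→OXXXO/..O.X*; (1,0)=+0→OXX.O/X.O.X; (1,1)=+0→OXX.O/.XO.X; (1,3)=+0→OXX.O/..OXX
ply 4: OXXXO/..O.X is terminal -1 (O); from ..X.O/..O.X depth 6

value(..X.O/..O.X, X) = +1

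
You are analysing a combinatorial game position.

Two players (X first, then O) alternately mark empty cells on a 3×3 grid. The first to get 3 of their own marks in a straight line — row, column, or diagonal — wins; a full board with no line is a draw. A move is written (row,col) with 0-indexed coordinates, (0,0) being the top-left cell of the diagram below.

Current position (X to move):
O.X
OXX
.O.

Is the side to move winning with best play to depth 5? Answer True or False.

X winning at [O.X/OXX/.O.]: True

ply 1, X at O.X/OXX/.O. | (0,1)=-1→OXX/OXX/.O.; (2,0)=+1→O.X/OXX/XO.*; (2,2)=+1→O.X/OXX/.OX
ply 2: O.X/OXX/XO. is terminal -1 (O); from O.X/OXX/.O. depth 5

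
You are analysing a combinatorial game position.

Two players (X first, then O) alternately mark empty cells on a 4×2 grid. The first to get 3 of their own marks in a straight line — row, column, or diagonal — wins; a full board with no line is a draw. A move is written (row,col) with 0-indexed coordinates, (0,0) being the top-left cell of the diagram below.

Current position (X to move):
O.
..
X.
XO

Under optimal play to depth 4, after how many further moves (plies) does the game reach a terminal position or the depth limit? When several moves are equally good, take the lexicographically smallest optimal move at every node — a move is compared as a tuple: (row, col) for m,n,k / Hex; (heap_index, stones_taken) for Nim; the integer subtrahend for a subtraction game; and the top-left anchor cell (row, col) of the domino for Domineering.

PV length from [O./../X./XO]: 1 ply

ply 1, X at O./../X./XO | (0,1)=+0→OX/../X./XO; (1,0)=+1→O./X./X./XO*; (1,1)=+0→O./.X/X./XO; (2,1)=+0→O./../XX/XO
ply 2: O./X./X./XO is terminal -1 (O); from O./../X./XO depth 4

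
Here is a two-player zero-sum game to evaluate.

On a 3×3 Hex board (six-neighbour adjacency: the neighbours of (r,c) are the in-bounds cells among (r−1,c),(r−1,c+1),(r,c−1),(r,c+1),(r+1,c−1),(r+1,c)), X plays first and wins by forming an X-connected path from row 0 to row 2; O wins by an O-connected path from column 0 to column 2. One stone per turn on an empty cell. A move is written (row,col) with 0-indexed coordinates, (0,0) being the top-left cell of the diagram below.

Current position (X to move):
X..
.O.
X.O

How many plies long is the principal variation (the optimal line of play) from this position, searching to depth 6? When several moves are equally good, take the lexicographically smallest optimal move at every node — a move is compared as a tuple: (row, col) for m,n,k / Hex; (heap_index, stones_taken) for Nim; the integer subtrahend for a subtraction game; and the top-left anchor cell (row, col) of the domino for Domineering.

p1 X@[X../.O./X.O]: (0,1)[XX./.O./X.O]-1 (0,2)[X.X/.O./X.O]-1 (1,0)[X../XO./X.O]+1* (1,2)[X../.OX/X.O]-1 (2,1)[X../.O./XXO]-1
p2 O@[X../XO./X.O] terminal -1; root [X../.O./X.O] d6

PV length from [X../.O./X.O]: 1 ply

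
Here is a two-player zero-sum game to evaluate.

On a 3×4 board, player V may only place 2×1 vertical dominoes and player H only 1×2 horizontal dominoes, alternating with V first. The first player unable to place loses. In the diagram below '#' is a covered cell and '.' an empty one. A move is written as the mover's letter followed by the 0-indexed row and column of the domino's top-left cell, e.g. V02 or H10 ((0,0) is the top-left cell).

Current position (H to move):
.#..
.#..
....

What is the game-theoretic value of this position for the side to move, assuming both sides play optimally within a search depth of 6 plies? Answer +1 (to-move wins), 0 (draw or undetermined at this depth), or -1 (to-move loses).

ply 1, H at .#../.#../.... | H02=-1→.###/.#../....; H12=+1→.#../.###/....*; H20=-1→.#../.#../##..; H21=-1→.#../.#../.##.; H22=-1→.#../.#../..##
ply 2, V at .#../.###/.... | V00=-1→##../####/....*; V10=-1→.#../####/#...
ply 3, H at ##../####/.... | H02=+1→####/####/....*; H20=+1→##../####/##..; H21=+1→##../####/.##.; H22=+1→##../####/..##
ply 4: ####/####/.... is terminal -1 (V); from .#../.#../.... depth 6

value(.#../.#../...., H) = +1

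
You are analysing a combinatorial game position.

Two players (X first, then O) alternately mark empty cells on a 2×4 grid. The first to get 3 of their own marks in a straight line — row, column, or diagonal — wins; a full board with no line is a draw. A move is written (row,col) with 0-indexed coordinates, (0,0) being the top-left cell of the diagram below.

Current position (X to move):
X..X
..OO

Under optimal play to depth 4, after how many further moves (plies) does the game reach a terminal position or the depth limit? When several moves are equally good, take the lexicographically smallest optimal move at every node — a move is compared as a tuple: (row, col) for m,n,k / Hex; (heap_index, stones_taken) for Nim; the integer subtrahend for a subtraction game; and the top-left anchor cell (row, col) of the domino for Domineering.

ply 1, X at X..X/..OO | (0,1)=-1→XX.X/..OO; (0,2)=-1→X.XX/..OO; (1,0)=-1→X..X/X.OO; (1,1)=+0→X..X/.XOO*
ply 2, O at X..X/.XOO | (0,1)=+0→XO.X/.XOO*; (0,2)=+0→X.OX/.XOO; (1,0)=+0→X..X/OXOO
ply 3, X at XO.X/.XOO | (0,2)=+0→XOXX/.XOO*; (1,0)=+0→XO.X/XXOO
ply 4, O at XOXX/.XOO | (1,0)=+0→XOXX/OXOO*
ply 5: XOXX/OXOO is terminal +0 (X); from X..X/..OO depth 4

PV length from [X..X/..OO]: 4 plies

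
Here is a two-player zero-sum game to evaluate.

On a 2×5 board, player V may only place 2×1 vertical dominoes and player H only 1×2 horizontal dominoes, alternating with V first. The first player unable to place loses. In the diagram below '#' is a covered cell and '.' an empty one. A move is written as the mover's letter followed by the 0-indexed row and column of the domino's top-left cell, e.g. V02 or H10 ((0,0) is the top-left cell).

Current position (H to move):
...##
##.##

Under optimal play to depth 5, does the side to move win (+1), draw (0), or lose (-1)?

value(...##/##.##, H) = +1

p1 H@[...##/##.##]: H00[##.##/##.##]-1 H01[.####/##.##]+1*
p2 V@[.####/##.##] terminal -1; root [...##/##.##] d5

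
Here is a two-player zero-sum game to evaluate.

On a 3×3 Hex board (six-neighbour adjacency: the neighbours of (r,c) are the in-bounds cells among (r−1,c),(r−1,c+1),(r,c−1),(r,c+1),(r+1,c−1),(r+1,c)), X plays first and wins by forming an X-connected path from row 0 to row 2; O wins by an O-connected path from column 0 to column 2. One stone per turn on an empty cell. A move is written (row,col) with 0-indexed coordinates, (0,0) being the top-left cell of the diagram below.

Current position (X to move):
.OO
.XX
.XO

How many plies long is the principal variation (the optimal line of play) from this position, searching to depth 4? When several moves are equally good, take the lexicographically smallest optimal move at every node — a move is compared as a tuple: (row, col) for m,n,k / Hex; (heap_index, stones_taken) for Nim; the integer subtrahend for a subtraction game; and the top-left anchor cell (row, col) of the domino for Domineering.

PV length from [.OO/.XX/.XO]: 2 plies

[.OO/.XX/.XO] X move#1: (0,0):-1/XOO/.XX/.XO*, (1,0):-1/.OO/XXX/.XO, (2,0):-1/.OO/.XX/XXO
[XOO/.XX/.XO] O move#2: (1,0):+1/XOO/OXX/.XO*, (2,0):-1/XOO/.XX/OXO
[XOO/OXX/.XO] end (terminal -1, X#3); searched .OO/.XX/.XO to 4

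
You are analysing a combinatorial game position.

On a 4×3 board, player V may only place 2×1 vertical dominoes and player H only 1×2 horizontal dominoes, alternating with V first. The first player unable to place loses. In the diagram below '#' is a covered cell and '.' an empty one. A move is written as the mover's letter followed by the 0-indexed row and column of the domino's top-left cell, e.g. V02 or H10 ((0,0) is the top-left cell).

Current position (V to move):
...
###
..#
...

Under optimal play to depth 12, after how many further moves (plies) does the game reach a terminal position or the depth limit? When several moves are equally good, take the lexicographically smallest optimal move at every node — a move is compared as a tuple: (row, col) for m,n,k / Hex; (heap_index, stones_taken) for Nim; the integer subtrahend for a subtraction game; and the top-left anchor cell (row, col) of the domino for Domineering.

PV length from [.../###/..#/...]: 3 plies

[.../###/..#/...] V move#1: V20:-1/.../###/#.#/#.., V21:+1/.../###/.##/.#.*
[.../###/.##/.#.] H move#2: H00:-1/##./###/.##/.#.*, H01:-1/.##/###/.##/.#.
[##./###/.##/.#.] V move#3: V20:+1/##./###/###/##.*
[##./###/###/##.] end (terminal -1, H#4); searched .../###/..#/... to 12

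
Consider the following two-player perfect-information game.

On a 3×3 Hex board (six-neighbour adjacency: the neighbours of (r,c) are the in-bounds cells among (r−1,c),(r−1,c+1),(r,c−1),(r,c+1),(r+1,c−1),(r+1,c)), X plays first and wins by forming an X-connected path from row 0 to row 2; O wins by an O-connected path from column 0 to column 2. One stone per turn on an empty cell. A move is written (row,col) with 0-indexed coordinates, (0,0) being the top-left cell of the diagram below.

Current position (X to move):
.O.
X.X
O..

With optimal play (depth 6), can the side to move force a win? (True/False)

X winning at [.O./X.X/O..]: True

[.O./X.X/O..] X move#1: (0,0):+1/XO./X.X/O..*, (0,2):+1/.OX/X.X/O.., (1,1):+1/.O./XXX/O.., (2,1):-1/.O./X.X/OX., (2,2):-1/.O./X.X/O.X
[XO./X.X/O..] O move#2: (0,2):-1/XOO/X.X/O..*, (1,1):-1/XO./XOX/O.., (2,1):-1/XO./X.X/OO., (2,2):-1/XO./X.X/O.O
[XOO/X.X/O..] X move#3: (1,1):+1/XOO/XXX/O..*, (2,1):-1/XOO/X.X/OX., (2,2):-1/XOO/X.X/O.X
[XOO/XXX/O..] O move#4: (2,1):-1/XOO/XXX/OO.*, (2,2):-1/XOO/XXX/O.O
[XOO/XXX/OO.] X move#5: (2,2):+1/XOO/XXX/OOX*
[XOO/XXX/OOX] end (terminal -1, O#6); searched .O./X.X/O.. to 6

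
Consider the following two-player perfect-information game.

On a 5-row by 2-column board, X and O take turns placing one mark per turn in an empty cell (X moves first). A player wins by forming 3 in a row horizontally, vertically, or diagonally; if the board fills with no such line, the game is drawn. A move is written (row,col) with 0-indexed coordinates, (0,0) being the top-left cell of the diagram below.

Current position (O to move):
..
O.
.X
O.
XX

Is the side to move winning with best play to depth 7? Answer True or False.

O winning at [../O./.X/O./XX]: True

p1 O@[../O./.X/O./XX]: (0,0)[O./O./.X/O./XX]-1 (0,1)[.O/O./.X/O./XX]-1 (1,1)[../OO/.X/O./XX]-1 (2,0)[../O./OX/O./XX]+1* (3,1)[../O./.X/OO/XX]+0
p2 X@[../O./OX/O./XX] terminal -1; root [../O./.X/O./XX] d7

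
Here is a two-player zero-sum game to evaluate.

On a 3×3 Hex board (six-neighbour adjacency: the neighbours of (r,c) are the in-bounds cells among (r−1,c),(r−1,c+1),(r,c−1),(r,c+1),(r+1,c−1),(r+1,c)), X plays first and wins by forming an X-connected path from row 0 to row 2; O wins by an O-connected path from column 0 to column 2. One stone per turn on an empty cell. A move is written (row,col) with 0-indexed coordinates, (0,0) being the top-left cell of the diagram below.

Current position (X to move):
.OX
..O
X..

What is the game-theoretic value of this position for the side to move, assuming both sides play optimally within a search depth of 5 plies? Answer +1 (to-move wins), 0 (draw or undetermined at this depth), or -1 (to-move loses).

value(.OX/..O/X.., X) = +1

ply 1, X at .OX/..O/X.. | (0,0)=+1→XOX/..O/X..*; (1,0)=+1→.OX/X.O/X..; (1,1)=+1→.OX/.XO/X..; (2,1)=-1→.OX/..O/XX.; (2,2)=-1→.OX/..O/X.X
ply 2, O at XOX/..O/X.. | (1,0)=-1→XOX/O.O/X..*; (1,1)=-1→XOX/.OO/X..; (2,1)=-1→XOX/..O/XO.; (2,2)=-1→XOX/..O/X.O
ply 3, X at XOX/O.O/X.. | (1,1)=+1→XOX/OXO/X..*; (2,1)=-1→XOX/O.O/XX.; (2,2)=-1→XOX/O.O/X.X
ply 4: XOX/OXO/X.. is terminal -1 (O); from .OX/..O/X.. depth 5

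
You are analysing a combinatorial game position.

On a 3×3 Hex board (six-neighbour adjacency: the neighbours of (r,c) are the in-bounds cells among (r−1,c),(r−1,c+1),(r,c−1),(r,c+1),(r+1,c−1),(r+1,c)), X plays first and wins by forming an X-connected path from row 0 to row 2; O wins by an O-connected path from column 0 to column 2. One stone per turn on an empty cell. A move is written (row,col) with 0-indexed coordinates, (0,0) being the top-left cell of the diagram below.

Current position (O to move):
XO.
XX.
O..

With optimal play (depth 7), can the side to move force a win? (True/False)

[XO./XX./O..] O move#1: (0,2):-1/XOO/XX./O.., (1,2):-1/XO./XXO/O.., (2,1):+1/XO./XX./OO.*, (2,2):-1/XO./XX./O.O
[XO./XX./OO.] X move#2: (0,2):-1/XOX/XX./OO.*, (1,2):-1/XO./XXX/OO., (2,2):-1/XO./XX./OOX
[XOX/XX./OO.] O move#3: (1,2):+1/XOX/XXO/OO.*, (2,2):+1/XOX/XX./OOO
[XOX/XXO/OO.] end (terminal -1, X#4); searched XO./XX./O.. to 7

O winning at [XO./XX./O..]: True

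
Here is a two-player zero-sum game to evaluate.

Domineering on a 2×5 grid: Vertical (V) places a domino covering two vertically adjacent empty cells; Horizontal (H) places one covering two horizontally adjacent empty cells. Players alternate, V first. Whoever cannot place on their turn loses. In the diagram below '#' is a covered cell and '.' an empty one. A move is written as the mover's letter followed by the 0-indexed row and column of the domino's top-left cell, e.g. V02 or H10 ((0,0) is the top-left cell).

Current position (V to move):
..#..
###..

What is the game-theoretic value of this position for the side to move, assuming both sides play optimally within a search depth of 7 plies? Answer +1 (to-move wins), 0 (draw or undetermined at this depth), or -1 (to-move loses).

p1 V@[..#../###..]: V03[..##./####.]+1* V04[..#.#/###.#]+1
p2 H@[..##./####.]: H00[####./####.]-1*
p3 V@[####./####.]: V04[#####/#####]+1*
p4 H@[#####/#####] terminal -1; root [..#../###..] d7

value(..#../###.., V) = +1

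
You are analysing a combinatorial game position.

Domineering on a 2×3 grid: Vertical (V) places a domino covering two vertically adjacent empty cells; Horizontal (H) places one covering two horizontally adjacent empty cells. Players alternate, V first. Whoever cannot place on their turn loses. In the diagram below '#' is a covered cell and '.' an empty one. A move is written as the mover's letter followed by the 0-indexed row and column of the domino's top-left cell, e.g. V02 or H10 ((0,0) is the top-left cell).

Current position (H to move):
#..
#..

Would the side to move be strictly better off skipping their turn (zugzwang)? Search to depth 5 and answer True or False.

p1 H@[#../#..]: H01[###/#..]+1* H11[#../###]+1
p2 V@[###/#..] terminal -1; root [#../#..] d5
if H skipped the turn, V would face:
~ p1 V@[#../#..]: V01[##./##.]+1* V02[#.#/#.#]+1
~ p2 H@[##./##.] terminal -1; root [#../#..] d5
compare (H): move=+1 vs pass=-1

zugzwang(#../#.., H) = False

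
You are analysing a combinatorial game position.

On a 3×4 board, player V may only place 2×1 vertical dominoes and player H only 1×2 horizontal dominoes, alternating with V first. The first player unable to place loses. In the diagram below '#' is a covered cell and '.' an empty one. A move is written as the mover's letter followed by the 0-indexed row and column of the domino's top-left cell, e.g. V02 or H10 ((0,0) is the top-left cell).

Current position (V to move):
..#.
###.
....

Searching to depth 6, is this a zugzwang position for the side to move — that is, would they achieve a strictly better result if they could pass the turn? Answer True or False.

p1 V@[..#./###./....]: V03[..##/####/....]-1* V13[..#./####/...#]-1
p2 H@[..##/####/....]: H00[####/####/....]+1* H20[..##/####/##..]+1 H21[..##/####/.##.]+1 H22[..##/####/..##]+1
p3 V@[####/####/....] terminal -1; root [..#./###./....] d6
if V skipped the turn, H would face:
~ p1 H@[..#./###./....]: H00[###./###./....]+1* H20[..#./###./##..]+1 H21[..#./###./.##.]+1 H22[..#./###./..##]+1
~ p2 V@[###./###./....]: V03[####/####/....]-1* V13[###./####/...#]-1
~ p3 H@[####/####/....]: H20[####/####/##..]+1* H21[####/####/.##.]+1 H22[####/####/..##]+1
~ p4 V@[####/####/##..] terminal -1; root [..#./###./....] d6
compare (V): move=-1 vs pass=-1

zugzwang(..#./###./...., V) = False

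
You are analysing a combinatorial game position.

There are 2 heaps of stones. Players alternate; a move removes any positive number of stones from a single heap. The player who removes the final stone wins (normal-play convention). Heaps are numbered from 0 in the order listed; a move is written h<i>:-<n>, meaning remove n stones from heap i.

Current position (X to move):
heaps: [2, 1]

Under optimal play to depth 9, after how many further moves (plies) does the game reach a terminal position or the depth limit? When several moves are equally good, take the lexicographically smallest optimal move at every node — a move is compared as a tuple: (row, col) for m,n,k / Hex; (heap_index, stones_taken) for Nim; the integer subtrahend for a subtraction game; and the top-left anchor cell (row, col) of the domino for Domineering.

p1 X@[(2,1)]: h0:-1[(1,1)]+1* h0:-2[(0,1)]-1 h1:-1[(2,0)]-1
p2 O@[(1,1)]: h0:-1[(0,1)]-1* h1:-1[(1,0)]-1
p3 X@[(0,1)]: h1:-1[(0,0)]+1*
p4 O@[(0,0)] terminal -1; root [(2,1)] d9

PV length from [(2,1)]: 3 plies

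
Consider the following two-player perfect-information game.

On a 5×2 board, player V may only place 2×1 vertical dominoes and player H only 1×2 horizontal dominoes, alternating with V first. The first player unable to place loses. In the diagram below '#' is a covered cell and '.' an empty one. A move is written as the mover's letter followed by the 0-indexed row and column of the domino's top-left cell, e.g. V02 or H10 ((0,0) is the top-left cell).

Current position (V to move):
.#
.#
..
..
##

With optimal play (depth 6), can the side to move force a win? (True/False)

ply 1, V at .#/.#/../../## | V00=-1→##/##/../../##; V10=-1→.#/##/#./../##; V20=+1→.#/.#/#./#./##*; V21=+1→.#/.#/.#/.#/##
ply 2: .#/.#/#./#./## is terminal -1 (H); from .#/.#/../../## depth 6

V winning at [.#/.#/../../##]: True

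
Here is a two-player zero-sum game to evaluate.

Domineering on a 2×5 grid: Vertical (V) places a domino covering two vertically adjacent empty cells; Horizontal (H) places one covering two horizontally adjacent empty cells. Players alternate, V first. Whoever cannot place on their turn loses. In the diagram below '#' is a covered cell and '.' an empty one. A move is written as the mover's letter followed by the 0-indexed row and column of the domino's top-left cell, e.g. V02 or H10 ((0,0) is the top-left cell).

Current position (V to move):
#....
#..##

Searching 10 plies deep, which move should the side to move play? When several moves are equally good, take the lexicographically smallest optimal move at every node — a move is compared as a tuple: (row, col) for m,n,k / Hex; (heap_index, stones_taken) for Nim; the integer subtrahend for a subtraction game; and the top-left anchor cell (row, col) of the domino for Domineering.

V's best at [#..../#..##]: V02

ply 1, V at #..../#..## | V01=-1→##.../##.##; V02=+1→#.#../#.###*
ply 2, H at #.#../#.### | H03=-1→#.###/#.###*
ply 3, V at #.###/#.### | V01=+1→#####/#####*
ply 4: #####/##### is terminal -1 (H); from #..../#..## depth 10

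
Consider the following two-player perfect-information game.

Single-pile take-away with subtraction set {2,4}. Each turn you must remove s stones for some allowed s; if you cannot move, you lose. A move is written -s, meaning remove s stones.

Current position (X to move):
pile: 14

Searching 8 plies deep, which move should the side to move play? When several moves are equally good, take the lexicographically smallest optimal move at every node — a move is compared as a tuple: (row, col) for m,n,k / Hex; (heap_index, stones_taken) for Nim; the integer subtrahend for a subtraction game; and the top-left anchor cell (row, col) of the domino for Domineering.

p1 X@[14]: -2[12]+1* -4[10]-1
p2 O@[12]: -2[10]-1* -4[8]-1
p3 X@[10]: -2[8]-1 -4[6]+1*
p4 O@[6]: -2[4]-1* -4[2]-1
p5 X@[4]: -2[2]-1 -4[0]+1*
p6 O@[0] terminal -1; root [14] d8

X's best at [14]: -2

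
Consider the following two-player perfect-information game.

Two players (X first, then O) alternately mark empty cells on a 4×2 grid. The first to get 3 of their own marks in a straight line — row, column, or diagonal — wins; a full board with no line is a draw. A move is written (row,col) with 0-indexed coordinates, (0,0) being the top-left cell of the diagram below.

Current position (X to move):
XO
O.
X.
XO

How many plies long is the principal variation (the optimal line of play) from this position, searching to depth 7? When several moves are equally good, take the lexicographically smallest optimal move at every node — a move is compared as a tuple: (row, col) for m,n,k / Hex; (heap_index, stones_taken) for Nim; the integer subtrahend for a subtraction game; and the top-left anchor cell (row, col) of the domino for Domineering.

PV length from [XO/O./X./XO]: 2 plies

ply 1, X at XO/O./X./XO | (1,1)=+0→XO/OX/X./XO*; (2,1)=+0→XO/O./XX/XO
ply 2, O at XO/OX/X./XO | (2,1)=+0→XO/OX/XO/XO*
ply 3: XO/OX/XO/XO is terminal +0 (X); from XO/O./X./XO depth 7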